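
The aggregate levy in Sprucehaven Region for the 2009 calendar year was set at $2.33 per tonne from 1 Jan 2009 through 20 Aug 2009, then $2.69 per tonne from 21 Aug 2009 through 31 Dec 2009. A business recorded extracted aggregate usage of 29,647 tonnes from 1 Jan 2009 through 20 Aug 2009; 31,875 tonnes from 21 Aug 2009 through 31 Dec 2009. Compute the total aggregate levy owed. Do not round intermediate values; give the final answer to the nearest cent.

1 Jan – 20 Aug 2009: 29,647 tonnes at $2.33/tonne → $69,077.51
21 Aug – 31 Dec 2009: 31,875 tonnes at $2.69/tonne → $85,743.75

$154,821.26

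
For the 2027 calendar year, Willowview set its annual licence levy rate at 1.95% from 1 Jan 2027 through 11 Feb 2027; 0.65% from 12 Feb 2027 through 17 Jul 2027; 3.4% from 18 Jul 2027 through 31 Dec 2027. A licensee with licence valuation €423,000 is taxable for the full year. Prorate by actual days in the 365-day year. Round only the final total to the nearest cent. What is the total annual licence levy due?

1 Jan – 11 Feb 2027: 42 days at 1.95% → €423,000 × 1.95% × 42/365 = €949.1425
12 Feb – 17 Jul 2027: 156 days at 0.65% → €423,000 × 0.65% × 156/365 = €1,175.1288
18 Jul – 31 Dec 2027: 167 days at 3.4% → €423,000 × 3.4% × 167/365 = €6,580.2575
Total = €8,704.5288

€8,704.53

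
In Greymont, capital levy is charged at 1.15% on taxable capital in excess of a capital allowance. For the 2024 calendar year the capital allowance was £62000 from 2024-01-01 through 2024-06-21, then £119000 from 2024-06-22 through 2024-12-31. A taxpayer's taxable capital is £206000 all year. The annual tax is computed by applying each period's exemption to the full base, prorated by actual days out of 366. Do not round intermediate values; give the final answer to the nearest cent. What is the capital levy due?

2024-01-01 to 2024-06-21: 173 days, exemption £62000 → (£206000 − £62000) × 1.15% × 173/366 = £782.7541
2024-06-22 to 2024-12-31: 193 days, exemption £119000 → (£206000 − £119000) × 1.15% × 193/366 = £527.5861
Total = £1310.3402

£1310.34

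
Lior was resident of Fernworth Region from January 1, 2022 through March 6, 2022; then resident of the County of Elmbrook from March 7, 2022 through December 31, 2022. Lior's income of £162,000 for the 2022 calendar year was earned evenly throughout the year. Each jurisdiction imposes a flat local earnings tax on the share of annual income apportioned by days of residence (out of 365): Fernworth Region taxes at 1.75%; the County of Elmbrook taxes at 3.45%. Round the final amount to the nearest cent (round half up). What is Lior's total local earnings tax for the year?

£5,098.56

Fernworth Region, January 1 – March 6, 2022: 65 days → £162,000 × 1.75% × 65/365 = £504.8630
The County of Elmbrook, March 7 – December 31, 2022: 300 days → £162,000 × 3.45% × 300/365 = £4,593.6986
Total = £5,098.5616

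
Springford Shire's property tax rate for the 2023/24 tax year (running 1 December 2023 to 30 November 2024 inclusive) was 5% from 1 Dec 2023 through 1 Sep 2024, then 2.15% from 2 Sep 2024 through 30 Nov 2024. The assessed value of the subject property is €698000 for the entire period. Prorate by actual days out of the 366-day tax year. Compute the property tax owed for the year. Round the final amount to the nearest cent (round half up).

1 Dec 2023 – 1 Sep 2024: 276 days at 5% → €698000 × 5% × 276/366 = €26318.0328
2 Sep – 30 Nov 2024: 90 days at 2.15% → €698000 × 2.15% × 90/366 = €3690.2459
Total = €30008.2787

€30008.28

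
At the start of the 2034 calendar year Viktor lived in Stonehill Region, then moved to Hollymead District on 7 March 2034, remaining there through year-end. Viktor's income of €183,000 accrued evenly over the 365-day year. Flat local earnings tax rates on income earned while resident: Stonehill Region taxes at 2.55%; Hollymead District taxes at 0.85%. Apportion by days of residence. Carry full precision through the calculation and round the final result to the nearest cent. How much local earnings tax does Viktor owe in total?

€2,109.51

Stonehill Region, 1 January – 6 March 2034: 65 days → €183,000 × 2.55% × 65/365 = €831.0205
Hollymead District, 7 March – 31 December 2034: 300 days → €183,000 × 0.85% × 300/365 = €1,278.4932
Total = €2,109.5137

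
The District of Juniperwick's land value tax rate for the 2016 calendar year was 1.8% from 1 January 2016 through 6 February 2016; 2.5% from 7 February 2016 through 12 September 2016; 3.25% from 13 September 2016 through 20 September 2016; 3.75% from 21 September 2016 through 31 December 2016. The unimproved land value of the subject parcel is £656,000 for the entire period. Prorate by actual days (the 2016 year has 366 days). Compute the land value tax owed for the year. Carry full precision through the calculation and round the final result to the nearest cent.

£18,328.57

1 January – 6 February 2016: 37 days at 1.8% → £656,000 × 1.8% × 37/366 = £1,193.7049
7 February – 12 September 2016: 219 days at 2.5% → £656,000 × 2.5% × 219/366 = £9,813.1148
13 September – 20 September 2016: 8 days at 3.25% → £656,000 × 3.25% × 8/366 = £466.0109
21 September – 31 December 2016: 102 days at 3.75% → £656,000 × 3.75% × 102/366 = £6,855.7377
Total = £18,328.5683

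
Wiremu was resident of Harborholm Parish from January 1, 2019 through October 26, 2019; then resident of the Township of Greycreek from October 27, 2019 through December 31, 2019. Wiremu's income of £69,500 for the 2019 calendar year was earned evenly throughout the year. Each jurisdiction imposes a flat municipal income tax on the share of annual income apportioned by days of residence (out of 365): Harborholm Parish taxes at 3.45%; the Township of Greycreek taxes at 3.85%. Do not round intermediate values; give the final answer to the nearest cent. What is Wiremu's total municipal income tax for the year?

£2,448.02

Harborholm Parish, January 1 – October 26, 2019: 299 days → £69,500 × 3.45% × 299/365 = £1,964.1842
The Township of Greycreek, October 27 – December 31, 2019: 66 days → £69,500 × 3.85% × 66/365 = £483.8342
Total = £2,448.0185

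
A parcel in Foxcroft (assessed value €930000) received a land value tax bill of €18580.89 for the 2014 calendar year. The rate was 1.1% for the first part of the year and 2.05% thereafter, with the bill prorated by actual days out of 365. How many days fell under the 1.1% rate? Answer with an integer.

20 days

Let d = days at the first rate; then 365 − d days at the second rate.
€930000 × [1.1%·d + 2.05%·(365−d)] / 365 = €18580.89
Solving gives d = 20, so the new rate took effect on 21 January 2014.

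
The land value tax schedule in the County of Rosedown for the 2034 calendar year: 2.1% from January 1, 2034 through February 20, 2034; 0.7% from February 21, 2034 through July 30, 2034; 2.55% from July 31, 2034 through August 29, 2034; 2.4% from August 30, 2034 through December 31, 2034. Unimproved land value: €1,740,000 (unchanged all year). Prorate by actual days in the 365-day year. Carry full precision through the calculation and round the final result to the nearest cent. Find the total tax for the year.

€28,278.58

January 1 – February 20, 2034: 51 days at 2.1% → €1,740,000 × 2.1% × 51/365 = €5,105.5890
February 21 – July 30, 2034: 160 days at 0.7% → €1,740,000 × 0.7% × 160/365 = €5,339.1781
July 31 – August 29, 2034: 30 days at 2.55% → €1,740,000 × 2.55% × 30/365 = €3,646.8493
August 30 – December 31, 2034: 124 days at 2.4% → €1,740,000 × 2.4% × 124/365 = €14,186.9589
Total = €28,278.5753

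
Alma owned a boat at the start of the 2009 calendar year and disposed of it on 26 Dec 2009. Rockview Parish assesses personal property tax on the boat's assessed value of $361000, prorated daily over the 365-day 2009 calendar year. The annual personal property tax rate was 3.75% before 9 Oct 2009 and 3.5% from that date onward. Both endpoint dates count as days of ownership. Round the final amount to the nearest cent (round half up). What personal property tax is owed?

$13156.72

1 Jan – 8 Oct 2009: 281 days at 3.75% → $361000 × 3.75% × 281/365 = $10422.0205
9 Oct – 26 Dec 2009: 79 days at 3.5% → $361000 × 3.5% × 79/365 = $2734.6986
Total = $13156.7192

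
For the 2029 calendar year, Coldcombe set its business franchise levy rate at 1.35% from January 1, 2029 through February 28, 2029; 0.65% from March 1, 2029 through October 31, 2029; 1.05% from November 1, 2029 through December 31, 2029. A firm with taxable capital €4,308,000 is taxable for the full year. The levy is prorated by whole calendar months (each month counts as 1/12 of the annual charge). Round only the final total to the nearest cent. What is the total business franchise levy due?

€35,900.00

January 1 – February 28, 2029: 2 months at 1.35% → €4,308,000 × 1.35% × 2/12 = €9,693.0000
March 1 – October 31, 2029: 8 months at 0.65% → €4,308,000 × 0.65% × 8/12 = €18,668.0000
November 1 – December 31, 2029: 2 months at 1.05% → €4,308,000 × 1.05% × 2/12 = €7,539.0000
Total = €35,900.0000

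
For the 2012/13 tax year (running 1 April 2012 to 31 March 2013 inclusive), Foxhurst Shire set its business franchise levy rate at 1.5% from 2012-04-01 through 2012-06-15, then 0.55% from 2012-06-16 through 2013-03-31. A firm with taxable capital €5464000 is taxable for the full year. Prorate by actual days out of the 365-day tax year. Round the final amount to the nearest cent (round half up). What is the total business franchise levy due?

2012-04-01 to 2012-06-15: 76 days at 1.5% → €5464000 × 1.5% × 76/365 = €17065.6438
2012-06-16 to 2013-03-31: 289 days at 0.55% → €5464000 × 0.55% × 289/365 = €23794.5973
Total = €40860.2411

€40860.24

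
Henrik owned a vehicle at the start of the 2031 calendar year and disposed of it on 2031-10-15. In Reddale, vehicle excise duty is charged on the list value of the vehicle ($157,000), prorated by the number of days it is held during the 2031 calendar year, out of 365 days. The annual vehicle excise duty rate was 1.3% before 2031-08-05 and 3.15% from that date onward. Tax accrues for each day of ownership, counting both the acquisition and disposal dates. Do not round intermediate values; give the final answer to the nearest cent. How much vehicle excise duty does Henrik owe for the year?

$2,183.38

2031-01-01 to 2031-08-04: 216 days at 1.3% → $157,000 × 1.3% × 216/365 = $1,207.8247
2031-08-05 to 2031-10-15: 72 days at 3.15% → $157,000 × 3.15% × 72/365 = $975.5507
Total = $2,183.3753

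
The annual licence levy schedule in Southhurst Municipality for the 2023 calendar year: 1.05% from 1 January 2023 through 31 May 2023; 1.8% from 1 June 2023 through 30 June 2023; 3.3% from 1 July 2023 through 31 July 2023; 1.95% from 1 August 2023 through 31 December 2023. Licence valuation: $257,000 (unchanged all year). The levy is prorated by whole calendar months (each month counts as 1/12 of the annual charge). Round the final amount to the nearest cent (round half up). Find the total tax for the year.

$4,304.75

1 January – 31 May 2023: 5 months at 1.05% → $257,000 × 1.05% × 5/12 = $1,124.3750
1 June – 30 June 2023: 1 month at 1.8% → $257,000 × 1.8% × 1/12 = $385.5000
1 July – 31 July 2023: 1 month at 3.3% → $257,000 × 3.3% × 1/12 = $706.7500
1 August – 31 December 2023: 5 months at 1.95% → $257,000 × 1.95% × 5/12 = $2,088.1250
Total = $4,304.7500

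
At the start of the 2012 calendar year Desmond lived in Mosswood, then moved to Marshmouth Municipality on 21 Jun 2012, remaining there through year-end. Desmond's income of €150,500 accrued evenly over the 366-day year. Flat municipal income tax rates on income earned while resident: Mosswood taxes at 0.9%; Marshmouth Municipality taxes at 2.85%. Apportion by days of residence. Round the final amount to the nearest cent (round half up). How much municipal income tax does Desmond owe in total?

€2,910.08

Mosswood, 1 Jan – 20 Jun 2012: 172 days → €150,500 × 0.9% × 172/366 = €636.5410
Marshmouth Municipality, 21 Jun – 31 Dec 2012: 194 days → €150,500 × 2.85% × 194/366 = €2,273.5369
Total = €2,910.0779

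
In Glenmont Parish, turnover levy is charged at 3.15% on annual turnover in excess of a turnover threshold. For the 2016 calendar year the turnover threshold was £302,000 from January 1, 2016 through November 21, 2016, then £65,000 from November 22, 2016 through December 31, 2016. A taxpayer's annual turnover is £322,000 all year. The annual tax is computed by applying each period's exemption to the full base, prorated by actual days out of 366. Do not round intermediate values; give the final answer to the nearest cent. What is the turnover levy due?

January 1 – November 21, 2016: 326 days, exemption £302,000 → (£322,000 − £302,000) × 3.15% × 326/366 = £561.1475
November 22 – December 31, 2016: 40 days, exemption £65,000 → (£322,000 − £65,000) × 3.15% × 40/366 = £884.7541
Total = £1,445.9016

£1,445.90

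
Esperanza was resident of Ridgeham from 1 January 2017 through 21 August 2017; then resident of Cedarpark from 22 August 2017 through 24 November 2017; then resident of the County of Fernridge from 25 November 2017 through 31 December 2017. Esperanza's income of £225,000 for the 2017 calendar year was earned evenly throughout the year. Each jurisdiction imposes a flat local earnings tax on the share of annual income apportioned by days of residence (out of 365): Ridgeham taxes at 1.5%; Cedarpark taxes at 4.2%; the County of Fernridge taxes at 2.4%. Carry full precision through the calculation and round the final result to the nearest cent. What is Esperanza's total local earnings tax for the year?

£5,161.44

Ridgeham, 1 January – 21 August 2017: 233 days → £225,000 × 1.5% × 233/365 = £2,154.4521
Cedarpark, 22 August – 24 November 2017: 95 days → £225,000 × 4.2% × 95/365 = £2,459.5890
The County of Fernridge, 25 November – 31 December 2017: 37 days → £225,000 × 2.4% × 37/365 = £547.3973
Total = £5,161.4384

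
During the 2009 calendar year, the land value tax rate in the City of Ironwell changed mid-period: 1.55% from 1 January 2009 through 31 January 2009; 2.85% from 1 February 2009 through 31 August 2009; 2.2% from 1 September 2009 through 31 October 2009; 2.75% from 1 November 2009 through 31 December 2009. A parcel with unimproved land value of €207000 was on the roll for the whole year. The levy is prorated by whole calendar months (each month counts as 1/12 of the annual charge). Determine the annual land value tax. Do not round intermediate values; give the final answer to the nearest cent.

€5416.50

1 January – 31 January 2009: 1 month at 1.55% → €207000 × 1.55% × 1/12 = €267.3750
1 February – 31 August 2009: 7 months at 2.85% → €207000 × 2.85% × 7/12 = €3441.3750
1 September – 31 October 2009: 2 months at 2.2% → €207000 × 2.2% × 2/12 = €759.0000
1 November – 31 December 2009: 2 months at 2.75% → €207000 × 2.75% × 2/12 = €948.7500
Total = €5416.5000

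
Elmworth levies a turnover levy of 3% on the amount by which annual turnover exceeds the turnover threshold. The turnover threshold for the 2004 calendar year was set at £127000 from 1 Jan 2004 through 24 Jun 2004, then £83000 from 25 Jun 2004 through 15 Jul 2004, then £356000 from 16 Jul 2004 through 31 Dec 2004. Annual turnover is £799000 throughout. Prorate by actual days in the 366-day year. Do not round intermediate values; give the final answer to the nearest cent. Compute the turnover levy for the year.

£17063.52

1 Jan – 24 Jun 2004: 176 days, exemption £127000 → (£799000 − £127000) × 3% × 176/366 = £9694.4262
25 Jun – 15 Jul 2004: 21 days, exemption £83000 → (£799000 − £83000) × 3% × 21/366 = £1232.4590
16 Jul – 31 Dec 2004: 169 days, exemption £356000 → (£799000 − £356000) × 3% × 169/366 = £6136.6393
Total = £17063.5246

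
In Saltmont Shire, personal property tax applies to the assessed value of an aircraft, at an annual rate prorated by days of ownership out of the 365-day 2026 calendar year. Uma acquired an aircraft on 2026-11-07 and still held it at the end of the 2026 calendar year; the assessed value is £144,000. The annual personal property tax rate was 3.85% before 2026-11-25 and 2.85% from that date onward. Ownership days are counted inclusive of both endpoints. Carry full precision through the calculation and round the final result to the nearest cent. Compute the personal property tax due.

£689.42

2026-11-07 to 2026-11-24: 18 days at 3.85% → £144,000 × 3.85% × 18/365 = £273.4027
2026-11-25 to 2026-12-31: 37 days at 2.85% → £144,000 × 2.85% × 37/365 = £416.0219
Total = £689.4247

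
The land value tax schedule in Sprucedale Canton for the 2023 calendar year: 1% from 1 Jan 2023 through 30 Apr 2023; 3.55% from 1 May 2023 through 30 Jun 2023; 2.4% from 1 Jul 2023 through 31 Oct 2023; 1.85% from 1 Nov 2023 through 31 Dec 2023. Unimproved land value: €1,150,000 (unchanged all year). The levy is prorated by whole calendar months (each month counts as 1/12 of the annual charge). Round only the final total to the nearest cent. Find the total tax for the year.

€23,383.33

1 Jan – 30 Apr 2023: 4 months at 1% → €1,150,000 × 1% × 4/12 = €3,833.3333
1 May – 30 Jun 2023: 2 months at 3.55% → €1,150,000 × 3.55% × 2/12 = €6,804.1667
1 Jul – 31 Oct 2023: 4 months at 2.4% → €1,150,000 × 2.4% × 4/12 = €9,200.0000
1 Nov – 31 Dec 2023: 2 months at 1.85% → €1,150,000 × 1.85% × 2/12 = €3,545.8333
Total = €23,383.3333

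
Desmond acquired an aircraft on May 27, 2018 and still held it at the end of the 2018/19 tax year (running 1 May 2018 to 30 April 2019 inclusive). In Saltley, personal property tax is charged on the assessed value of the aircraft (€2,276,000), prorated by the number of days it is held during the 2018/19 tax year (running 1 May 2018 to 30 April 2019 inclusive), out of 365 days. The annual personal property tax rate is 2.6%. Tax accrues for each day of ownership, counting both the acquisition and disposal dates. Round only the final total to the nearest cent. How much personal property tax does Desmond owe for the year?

€54,960.72

Days held (May 27, 2018 – April 30, 2019): 339 out of 365
Tax = €2,276,000 × 2.6% × 339/365 = €54,960.7233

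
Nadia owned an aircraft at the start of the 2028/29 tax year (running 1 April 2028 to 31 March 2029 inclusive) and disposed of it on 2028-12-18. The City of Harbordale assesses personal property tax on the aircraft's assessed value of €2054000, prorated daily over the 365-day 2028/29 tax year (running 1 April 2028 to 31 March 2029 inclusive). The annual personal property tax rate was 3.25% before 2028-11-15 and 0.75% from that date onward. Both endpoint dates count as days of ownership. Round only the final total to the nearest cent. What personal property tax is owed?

€43134.00

2028-04-01 to 2028-11-14: 228 days at 3.25% → €2054000 × 3.25% × 228/365 = €41699.0137
2028-11-15 to 2028-12-18: 34 days at 0.75% → €2054000 × 0.75% × 34/365 = €1434.9863
Total = €43134.0000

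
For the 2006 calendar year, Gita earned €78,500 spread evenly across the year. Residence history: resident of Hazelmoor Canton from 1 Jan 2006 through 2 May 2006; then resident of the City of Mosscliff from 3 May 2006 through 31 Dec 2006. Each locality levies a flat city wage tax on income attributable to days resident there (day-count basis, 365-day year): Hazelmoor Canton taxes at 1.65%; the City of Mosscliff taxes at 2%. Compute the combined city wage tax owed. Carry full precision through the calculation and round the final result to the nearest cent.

Hazelmoor Canton, 1 Jan – 2 May 2006: 122 days → €78,500 × 1.65% × 122/365 = €432.9329
The City of Mosscliff, 3 May – 31 Dec 2006: 243 days → €78,500 × 2% × 243/365 = €1,045.2329
Total = €1,478.1658

€1,478.17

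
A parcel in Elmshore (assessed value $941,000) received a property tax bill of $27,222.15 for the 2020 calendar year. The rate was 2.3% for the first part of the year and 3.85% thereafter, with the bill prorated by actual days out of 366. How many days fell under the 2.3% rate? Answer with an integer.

226 days

Let d = days at the first rate; then 366 − d days at the second rate.
$941,000 × [2.3%·d + 3.85%·(366−d)] / 366 = $27,222.15
Solving gives d = 226, so the new rate took effect on 14 August 2020.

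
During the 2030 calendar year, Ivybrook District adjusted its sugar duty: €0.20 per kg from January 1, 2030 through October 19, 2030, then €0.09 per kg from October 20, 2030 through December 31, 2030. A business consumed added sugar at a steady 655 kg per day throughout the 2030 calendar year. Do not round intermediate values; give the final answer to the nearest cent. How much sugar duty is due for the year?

€42,555.35

January 1 – October 19, 2030: 292 days × 655 kg/day = 191,260 kg at €0.20/kg → €38,252.00
October 20 – December 31, 2030: 73 days × 655 kg/day = 47,815 kg at €0.09/kg → €4,303.35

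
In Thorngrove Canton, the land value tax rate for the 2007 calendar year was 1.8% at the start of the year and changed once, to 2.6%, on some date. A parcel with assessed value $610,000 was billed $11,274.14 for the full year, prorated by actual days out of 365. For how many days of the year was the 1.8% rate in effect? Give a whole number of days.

Let d = days at the first rate; then 365 − d days at the second rate.
$610,000 × [1.8%·d + 2.6%·(365−d)] / 365 = $11,274.14
Solving gives d = 343, so the new rate took effect on 10 December 2007.

343 days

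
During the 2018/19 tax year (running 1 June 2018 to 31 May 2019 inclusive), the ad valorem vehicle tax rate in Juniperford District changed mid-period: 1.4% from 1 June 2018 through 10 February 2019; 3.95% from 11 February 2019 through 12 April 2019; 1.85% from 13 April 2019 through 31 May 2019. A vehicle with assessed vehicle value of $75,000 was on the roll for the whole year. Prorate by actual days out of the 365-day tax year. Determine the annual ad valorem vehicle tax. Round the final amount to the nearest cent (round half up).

$1,414.93

1 June 2018 – 10 February 2019: 255 days at 1.4% → $75,000 × 1.4% × 255/365 = $733.5616
11 February – 12 April 2019: 61 days at 3.95% → $75,000 × 3.95% × 61/365 = $495.1027
13 April – 31 May 2019: 49 days at 1.85% → $75,000 × 1.85% × 49/365 = $186.2671
Total = $1,414.9315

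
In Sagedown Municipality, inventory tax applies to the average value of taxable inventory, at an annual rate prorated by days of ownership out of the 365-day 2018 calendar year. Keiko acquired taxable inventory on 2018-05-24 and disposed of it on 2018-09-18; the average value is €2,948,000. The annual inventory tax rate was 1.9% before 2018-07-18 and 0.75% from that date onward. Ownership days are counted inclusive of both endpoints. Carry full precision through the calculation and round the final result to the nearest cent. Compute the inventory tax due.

2018-05-24 to 2018-07-17: 55 days at 1.9% → €2,948,000 × 1.9% × 55/365 = €8,440.1644
2018-07-18 to 2018-09-18: 63 days at 0.75% → €2,948,000 × 0.75% × 63/365 = €3,816.2466
Total = €12,256.4110

€12,256.41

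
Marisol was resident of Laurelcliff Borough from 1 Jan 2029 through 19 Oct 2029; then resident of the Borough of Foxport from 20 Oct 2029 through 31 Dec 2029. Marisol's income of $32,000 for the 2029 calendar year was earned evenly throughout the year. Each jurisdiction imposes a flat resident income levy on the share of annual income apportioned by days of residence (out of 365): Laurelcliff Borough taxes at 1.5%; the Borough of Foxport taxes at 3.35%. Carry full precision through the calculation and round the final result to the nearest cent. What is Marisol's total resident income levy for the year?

$598.40

Laurelcliff Borough, 1 Jan – 19 Oct 2029: 292 days → $32,000 × 1.5% × 292/365 = $384.0000
The Borough of Foxport, 20 Oct – 31 Dec 2029: 73 days → $32,000 × 3.35% × 73/365 = $214.4000
Total = $598.4000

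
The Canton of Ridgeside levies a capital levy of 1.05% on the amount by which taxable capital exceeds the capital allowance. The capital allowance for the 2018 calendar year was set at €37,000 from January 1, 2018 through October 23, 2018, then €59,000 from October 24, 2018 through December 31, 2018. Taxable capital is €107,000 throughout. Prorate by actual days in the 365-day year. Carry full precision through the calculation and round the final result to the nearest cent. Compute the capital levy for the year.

€691.33

January 1 – October 23, 2018: 296 days, exemption €37,000 → (€107,000 − €37,000) × 1.05% × 296/365 = €596.0548
October 24 – December 31, 2018: 69 days, exemption €59,000 → (€107,000 − €59,000) × 1.05% × 69/365 = €95.2767
Total = €691.3315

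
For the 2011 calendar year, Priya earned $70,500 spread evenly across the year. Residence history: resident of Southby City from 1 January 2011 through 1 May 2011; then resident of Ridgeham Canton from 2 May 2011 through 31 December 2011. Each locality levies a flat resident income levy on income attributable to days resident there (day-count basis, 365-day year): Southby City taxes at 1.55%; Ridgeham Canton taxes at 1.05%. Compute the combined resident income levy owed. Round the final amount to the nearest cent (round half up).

Southby City, 1 January – 1 May 2011: 121 days → $70,500 × 1.55% × 121/365 = $362.2541
Ridgeham Canton, 2 May – 31 December 2011: 244 days → $70,500 × 1.05% × 244/365 = $494.8521
Total = $857.1062

$857.11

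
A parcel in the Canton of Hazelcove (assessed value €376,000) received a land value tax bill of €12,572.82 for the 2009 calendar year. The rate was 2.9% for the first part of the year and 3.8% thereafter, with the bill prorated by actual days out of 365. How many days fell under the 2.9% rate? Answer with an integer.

185 days

Let d = days at the first rate; then 365 − d days at the second rate.
€376,000 × [2.9%·d + 3.8%·(365−d)] / 365 = €12,572.82
Solving gives d = 185, so the new rate took effect on 5 July 2009.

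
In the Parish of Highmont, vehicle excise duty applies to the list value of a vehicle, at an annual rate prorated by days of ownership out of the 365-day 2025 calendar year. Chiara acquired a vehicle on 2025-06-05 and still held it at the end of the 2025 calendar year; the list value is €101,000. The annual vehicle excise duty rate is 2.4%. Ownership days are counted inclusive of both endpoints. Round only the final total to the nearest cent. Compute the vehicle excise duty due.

Days held (2025-06-05 to 2025-12-31): 210 out of 365
Tax = €101,000 × 2.4% × 210/365 = €1,394.6301

€1,394.63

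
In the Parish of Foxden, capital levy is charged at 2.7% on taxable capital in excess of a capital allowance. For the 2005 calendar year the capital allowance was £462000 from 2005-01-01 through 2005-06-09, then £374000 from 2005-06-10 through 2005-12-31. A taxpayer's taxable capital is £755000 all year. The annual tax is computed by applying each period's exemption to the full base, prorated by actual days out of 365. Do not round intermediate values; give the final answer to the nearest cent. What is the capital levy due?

2005-01-01 to 2005-06-09: 160 days, exemption £462000 → (£755000 − £462000) × 2.7% × 160/365 = £3467.8356
2005-06-10 to 2005-12-31: 205 days, exemption £374000 → (£755000 − £374000) × 2.7% × 205/365 = £5777.6301
Total = £9245.4658

£9245.47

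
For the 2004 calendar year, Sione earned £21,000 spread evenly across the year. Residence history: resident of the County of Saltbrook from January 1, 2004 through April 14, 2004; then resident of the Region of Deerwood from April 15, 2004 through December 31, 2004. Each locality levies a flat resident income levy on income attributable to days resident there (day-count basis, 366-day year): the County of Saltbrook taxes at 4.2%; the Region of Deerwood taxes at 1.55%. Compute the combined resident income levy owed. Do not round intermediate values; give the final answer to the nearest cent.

£485.15

The County of Saltbrook, January 1 – April 14, 2004: 105 days → £21,000 × 4.2% × 105/366 = £253.0328
The Region of Deerwood, April 15 – December 31, 2004: 261 days → £21,000 × 1.55% × 261/366 = £232.1189
Total = £485.1516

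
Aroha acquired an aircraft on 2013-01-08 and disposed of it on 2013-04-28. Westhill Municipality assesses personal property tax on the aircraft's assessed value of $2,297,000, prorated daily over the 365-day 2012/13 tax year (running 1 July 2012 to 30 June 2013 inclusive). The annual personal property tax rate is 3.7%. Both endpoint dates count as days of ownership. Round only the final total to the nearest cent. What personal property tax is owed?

Days held (2013-01-08 to 2013-04-28): 111 out of 365
Tax = $2,297,000 × 3.7% × 111/365 = $25,845.9699

$25,845.97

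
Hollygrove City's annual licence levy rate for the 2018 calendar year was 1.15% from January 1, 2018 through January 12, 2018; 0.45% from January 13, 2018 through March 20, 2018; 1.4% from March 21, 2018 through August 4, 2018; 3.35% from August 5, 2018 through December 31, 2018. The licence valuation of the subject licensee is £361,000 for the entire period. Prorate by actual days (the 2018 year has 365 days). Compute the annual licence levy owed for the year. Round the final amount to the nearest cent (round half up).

£7,268.46

January 1 – January 12, 2018: 12 days at 1.15% → £361,000 × 1.15% × 12/365 = £136.4877
January 13 – March 20, 2018: 67 days at 0.45% → £361,000 × 0.45% × 67/365 = £298.1959
March 21 – August 4, 2018: 137 days at 1.4% → £361,000 × 1.4% × 137/365 = £1,896.9808
August 5 – December 31, 2018: 149 days at 3.35% → £361,000 × 3.35% × 149/365 = £4,936.7986
Total = £7,268.4630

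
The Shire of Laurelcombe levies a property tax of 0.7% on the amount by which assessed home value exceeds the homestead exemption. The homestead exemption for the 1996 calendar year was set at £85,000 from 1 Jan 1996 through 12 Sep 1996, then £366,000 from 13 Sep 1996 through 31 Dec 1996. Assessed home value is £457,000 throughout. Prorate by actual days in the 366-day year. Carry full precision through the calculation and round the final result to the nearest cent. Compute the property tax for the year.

1 Jan – 12 Sep 1996: 256 days, exemption £85,000 → (£457,000 − £85,000) × 0.7% × 256/366 = £1,821.3770
13 Sep – 31 Dec 1996: 110 days, exemption £366,000 → (£457,000 − £366,000) × 0.7% × 110/366 = £191.4481
Total = £2,012.8251

£2,012.83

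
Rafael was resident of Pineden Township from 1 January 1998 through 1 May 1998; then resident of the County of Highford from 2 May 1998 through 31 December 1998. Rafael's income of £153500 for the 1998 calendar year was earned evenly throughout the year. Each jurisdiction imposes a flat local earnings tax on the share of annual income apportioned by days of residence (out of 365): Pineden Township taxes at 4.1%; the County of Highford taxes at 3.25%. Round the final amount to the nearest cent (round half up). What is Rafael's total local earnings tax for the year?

Pineden Township, 1 January – 1 May 1998: 121 days → £153500 × 4.1% × 121/365 = £2086.3384
The County of Highford, 2 May – 31 December 1998: 244 days → £153500 × 3.25% × 244/365 = £3334.9452
Total = £5421.2836

£5421.28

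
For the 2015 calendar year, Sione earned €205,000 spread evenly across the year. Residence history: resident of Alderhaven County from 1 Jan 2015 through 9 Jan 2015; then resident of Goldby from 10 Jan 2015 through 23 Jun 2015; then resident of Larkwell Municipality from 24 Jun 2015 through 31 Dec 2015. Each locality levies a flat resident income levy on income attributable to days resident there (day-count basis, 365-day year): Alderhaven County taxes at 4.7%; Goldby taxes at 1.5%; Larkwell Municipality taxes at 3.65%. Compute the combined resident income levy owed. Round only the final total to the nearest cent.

€5,543.14

Alderhaven County, 1 Jan – 9 Jan 2015: 9 days → €205,000 × 4.7% × 9/365 = €237.5753
Goldby, 10 Jan – 23 Jun 2015: 165 days → €205,000 × 1.5% × 165/365 = €1,390.0685
Larkwell Municipality, 24 Jun – 31 Dec 2015: 191 days → €205,000 × 3.65% × 191/365 = €3,915.5000
Total = €5,543.1438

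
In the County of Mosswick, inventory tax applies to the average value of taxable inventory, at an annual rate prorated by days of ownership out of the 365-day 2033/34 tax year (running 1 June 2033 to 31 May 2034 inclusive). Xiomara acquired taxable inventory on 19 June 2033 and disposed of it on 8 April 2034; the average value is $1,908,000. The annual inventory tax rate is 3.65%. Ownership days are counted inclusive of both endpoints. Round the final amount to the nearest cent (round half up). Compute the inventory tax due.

$56,095.20

Days held (19 June 2033 – 8 April 2034): 294 out of 365
Tax = $1,908,000 × 3.65% × 294/365 = $56,095.2000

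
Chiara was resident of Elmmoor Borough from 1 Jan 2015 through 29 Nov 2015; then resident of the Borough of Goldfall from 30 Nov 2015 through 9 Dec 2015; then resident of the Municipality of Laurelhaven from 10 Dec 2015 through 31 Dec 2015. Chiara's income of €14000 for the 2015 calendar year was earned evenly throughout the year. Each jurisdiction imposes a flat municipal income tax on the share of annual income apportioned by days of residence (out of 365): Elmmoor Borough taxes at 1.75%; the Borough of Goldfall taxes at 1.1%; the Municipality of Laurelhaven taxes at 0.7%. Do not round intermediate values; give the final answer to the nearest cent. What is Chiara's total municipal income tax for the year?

€233.65

Elmmoor Borough, 1 Jan – 29 Nov 2015: 333 days → €14000 × 1.75% × 333/365 = €223.5205
The Borough of Goldfall, 30 Nov – 9 Dec 2015: 10 days → €14000 × 1.1% × 10/365 = €4.2192
The Municipality of Laurelhaven, 10 Dec – 31 Dec 2015: 22 days → €14000 × 0.7% × 22/365 = €5.9068
Total = €233.6466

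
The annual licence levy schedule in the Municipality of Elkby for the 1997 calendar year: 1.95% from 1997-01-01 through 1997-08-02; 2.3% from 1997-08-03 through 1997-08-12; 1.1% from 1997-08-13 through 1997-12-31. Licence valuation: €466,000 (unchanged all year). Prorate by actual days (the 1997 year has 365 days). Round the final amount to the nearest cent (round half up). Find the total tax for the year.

1997-01-01 to 1997-08-02: 214 days at 1.95% → €466,000 × 1.95% × 214/365 = €5,327.7205
1997-08-03 to 1997-08-12: 10 days at 2.3% → €466,000 × 2.3% × 10/365 = €293.6438
1997-08-13 to 1997-12-31: 141 days at 1.1% → €466,000 × 1.1% × 141/365 = €1,980.1808
Total = €7,601.5452

€7,601.55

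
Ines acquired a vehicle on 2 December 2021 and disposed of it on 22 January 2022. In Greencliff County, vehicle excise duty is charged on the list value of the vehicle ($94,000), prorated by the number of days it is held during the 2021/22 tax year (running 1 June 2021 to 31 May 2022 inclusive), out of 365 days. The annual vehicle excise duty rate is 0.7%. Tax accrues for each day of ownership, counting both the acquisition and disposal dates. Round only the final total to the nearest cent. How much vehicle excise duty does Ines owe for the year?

$93.74

Days held (2 December 2021 – 22 January 2022): 52 out of 365
Tax = $94,000 × 0.7% × 52/365 = $93.7425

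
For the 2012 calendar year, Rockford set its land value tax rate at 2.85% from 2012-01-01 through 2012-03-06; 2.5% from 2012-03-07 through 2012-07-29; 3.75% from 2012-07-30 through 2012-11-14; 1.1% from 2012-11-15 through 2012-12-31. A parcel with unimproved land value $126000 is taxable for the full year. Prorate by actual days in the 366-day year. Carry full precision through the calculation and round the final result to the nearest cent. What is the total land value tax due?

$3467.75

2012-01-01 to 2012-03-06: 66 days at 2.85% → $126000 × 2.85% × 66/366 = $647.5574
2012-03-07 to 2012-07-29: 145 days at 2.5% → $126000 × 2.5% × 145/366 = $1247.9508
2012-07-30 to 2012-11-14: 108 days at 3.75% → $126000 × 3.75% × 108/366 = $1394.2623
2012-11-15 to 2012-12-31: 47 days at 1.1% → $126000 × 1.1% × 47/366 = $177.9836
Total = $3467.7541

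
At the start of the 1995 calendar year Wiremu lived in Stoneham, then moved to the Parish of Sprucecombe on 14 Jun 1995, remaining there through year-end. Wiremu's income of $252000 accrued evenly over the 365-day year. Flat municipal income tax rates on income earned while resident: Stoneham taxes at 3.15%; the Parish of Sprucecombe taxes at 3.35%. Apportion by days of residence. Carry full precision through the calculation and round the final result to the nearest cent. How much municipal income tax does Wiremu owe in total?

Stoneham, 1 Jan – 13 Jun 1995: 164 days → $252000 × 3.15% × 164/365 = $3566.6630
The Parish of Sprucecombe, 14 Jun – 31 Dec 1995: 201 days → $252000 × 3.35% × 201/365 = $4648.8822
Total = $8215.5452

$8215.55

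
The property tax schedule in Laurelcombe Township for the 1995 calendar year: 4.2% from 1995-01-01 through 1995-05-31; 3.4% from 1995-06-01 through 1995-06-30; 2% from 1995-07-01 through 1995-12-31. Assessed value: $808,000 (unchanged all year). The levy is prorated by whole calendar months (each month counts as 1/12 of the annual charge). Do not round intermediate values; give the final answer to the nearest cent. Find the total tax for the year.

$24,509.33

1995-01-01 to 1995-05-31: 5 months at 4.2% → $808,000 × 4.2% × 5/12 = $14,140.0000
1995-06-01 to 1995-06-30: 1 month at 3.4% → $808,000 × 3.4% × 1/12 = $2,289.3333
1995-07-01 to 1995-12-31: 6 months at 2% → $808,000 × 2% × 6/12 = $8,080.0000
Total = $24,509.3333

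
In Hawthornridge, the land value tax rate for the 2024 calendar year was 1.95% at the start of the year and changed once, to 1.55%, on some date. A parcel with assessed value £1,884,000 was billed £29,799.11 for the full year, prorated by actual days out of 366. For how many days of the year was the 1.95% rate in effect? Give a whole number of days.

Let d = days at the first rate; then 366 − d days at the second rate.
£1,884,000 × [1.95%·d + 1.55%·(366−d)] / 366 = £29,799.11
Solving gives d = 29, so the new rate took effect on 30 Jan 2024.

29 days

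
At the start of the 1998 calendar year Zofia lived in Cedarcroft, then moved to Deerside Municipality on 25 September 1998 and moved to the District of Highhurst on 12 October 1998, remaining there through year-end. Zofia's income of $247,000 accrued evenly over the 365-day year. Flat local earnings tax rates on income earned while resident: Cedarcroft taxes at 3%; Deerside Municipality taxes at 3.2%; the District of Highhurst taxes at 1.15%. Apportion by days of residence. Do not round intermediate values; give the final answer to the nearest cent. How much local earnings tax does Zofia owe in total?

Cedarcroft, 1 January – 24 September 1998: 267 days → $247,000 × 3% × 267/365 = $5,420.4658
Deerside Municipality, 25 September – 11 October 1998: 17 days → $247,000 × 3.2% × 17/365 = $368.1315
The District of Highhurst, 12 October – 31 December 1998: 81 days → $247,000 × 1.15% × 81/365 = $630.3575
Total = $6,418.9548

$6,418.95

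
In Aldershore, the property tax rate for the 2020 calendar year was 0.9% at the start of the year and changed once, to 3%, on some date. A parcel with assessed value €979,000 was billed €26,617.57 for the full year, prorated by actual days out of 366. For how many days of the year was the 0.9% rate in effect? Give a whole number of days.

Let d = days at the first rate; then 366 − d days at the second rate.
€979,000 × [0.9%·d + 3%·(366−d)] / 366 = €26,617.57
Solving gives d = 49, so the new rate took effect on 19 Feb 2020.

49 days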